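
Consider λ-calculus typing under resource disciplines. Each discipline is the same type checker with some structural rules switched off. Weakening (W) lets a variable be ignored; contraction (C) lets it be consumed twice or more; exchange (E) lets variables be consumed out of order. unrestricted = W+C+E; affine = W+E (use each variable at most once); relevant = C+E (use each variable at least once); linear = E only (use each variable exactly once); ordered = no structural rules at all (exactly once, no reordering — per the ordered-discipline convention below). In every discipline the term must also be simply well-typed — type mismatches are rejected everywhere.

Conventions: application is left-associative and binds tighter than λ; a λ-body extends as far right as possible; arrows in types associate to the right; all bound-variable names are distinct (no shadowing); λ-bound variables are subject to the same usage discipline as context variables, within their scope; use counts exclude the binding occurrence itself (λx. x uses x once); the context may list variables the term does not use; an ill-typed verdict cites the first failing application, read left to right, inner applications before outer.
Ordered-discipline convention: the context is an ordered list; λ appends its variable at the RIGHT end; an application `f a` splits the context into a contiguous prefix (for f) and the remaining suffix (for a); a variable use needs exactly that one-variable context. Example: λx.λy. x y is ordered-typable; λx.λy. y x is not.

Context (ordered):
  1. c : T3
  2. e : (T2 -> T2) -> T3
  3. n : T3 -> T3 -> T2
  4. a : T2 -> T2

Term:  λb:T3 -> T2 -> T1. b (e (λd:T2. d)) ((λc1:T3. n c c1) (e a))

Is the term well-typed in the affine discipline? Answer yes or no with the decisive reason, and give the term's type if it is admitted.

no — needs contraction — e ×2
variable uses: c: 1, e: 2, n: 1, a: 1, b (λ-bound): 1, d (λ-bound): 1, c1 (λ-bound): 1
use order (left to right): b, e, d, n, c, c1, e, a
typing: well-typed at (T3 -> T2 -> T1) -> T1
summary: ordered ✗ | linear ✗ | affine ✗ | relevant ✓ | unrestricted ✓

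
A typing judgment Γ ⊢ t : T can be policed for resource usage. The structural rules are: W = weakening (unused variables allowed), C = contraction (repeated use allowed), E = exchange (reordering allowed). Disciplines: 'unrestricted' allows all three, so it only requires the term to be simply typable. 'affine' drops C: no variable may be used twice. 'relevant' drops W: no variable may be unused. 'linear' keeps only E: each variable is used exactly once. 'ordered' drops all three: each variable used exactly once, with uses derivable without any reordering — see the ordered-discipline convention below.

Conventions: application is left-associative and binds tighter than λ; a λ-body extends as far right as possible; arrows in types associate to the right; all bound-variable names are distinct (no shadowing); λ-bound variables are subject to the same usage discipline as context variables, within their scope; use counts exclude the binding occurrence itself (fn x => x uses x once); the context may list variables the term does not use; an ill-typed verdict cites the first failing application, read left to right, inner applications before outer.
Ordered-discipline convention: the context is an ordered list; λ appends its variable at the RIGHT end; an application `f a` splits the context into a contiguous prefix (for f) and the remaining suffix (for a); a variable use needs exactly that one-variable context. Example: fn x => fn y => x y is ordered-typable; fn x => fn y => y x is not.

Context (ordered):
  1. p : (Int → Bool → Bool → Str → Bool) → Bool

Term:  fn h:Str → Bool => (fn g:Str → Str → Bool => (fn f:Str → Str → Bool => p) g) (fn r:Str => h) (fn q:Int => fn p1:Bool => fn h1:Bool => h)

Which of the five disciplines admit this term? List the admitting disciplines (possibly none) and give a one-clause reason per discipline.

admitting disciplines: unrestricted
variable uses: p=1, h (bound)=2, g (bound)=1, f (bound)=0, r (bound)=0, q (bound)=0, p1 (bound)=0, h1 (bound)=0
use order (left to right): p, g, h, h
typing: well-typed at (Str → Bool) → Bool
ordered: ✗, repeated use of h ×2; needs weakening: f, r, q, p1, h1 unused
linear: ✗, repeated use of h ×2; needs weakening: f, r, q, p1, h1 unused
affine: ✗, repeated use of h ×2
relevant: ✗, needs weakening: f, r, q, p1, h1 unused
unrestricted: ✓, simply typable at (Str → Bool) → Bool; W, C, E all held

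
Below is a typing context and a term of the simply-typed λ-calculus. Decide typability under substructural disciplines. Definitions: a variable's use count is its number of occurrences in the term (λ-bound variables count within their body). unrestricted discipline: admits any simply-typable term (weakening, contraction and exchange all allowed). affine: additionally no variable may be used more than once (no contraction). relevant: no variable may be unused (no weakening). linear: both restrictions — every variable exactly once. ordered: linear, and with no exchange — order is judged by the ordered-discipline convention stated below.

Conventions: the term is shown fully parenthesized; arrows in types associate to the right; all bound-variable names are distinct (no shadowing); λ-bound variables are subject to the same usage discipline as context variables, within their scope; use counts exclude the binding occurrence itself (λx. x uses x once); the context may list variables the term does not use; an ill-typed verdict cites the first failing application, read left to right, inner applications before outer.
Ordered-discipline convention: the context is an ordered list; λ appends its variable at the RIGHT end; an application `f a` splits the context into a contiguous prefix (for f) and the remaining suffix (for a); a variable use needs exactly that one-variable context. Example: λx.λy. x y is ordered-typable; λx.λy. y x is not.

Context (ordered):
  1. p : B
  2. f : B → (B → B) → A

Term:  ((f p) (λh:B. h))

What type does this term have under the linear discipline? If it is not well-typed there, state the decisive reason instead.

term : A
counts: p ×1; f ×1; h (bound) ×1
use order (left to right): f, p, h
typing: well-typed — term : A
across the five disciplines: ordered ✗ · linear ✓ · affine ✓ · relevant ✓ · unrestricted ✓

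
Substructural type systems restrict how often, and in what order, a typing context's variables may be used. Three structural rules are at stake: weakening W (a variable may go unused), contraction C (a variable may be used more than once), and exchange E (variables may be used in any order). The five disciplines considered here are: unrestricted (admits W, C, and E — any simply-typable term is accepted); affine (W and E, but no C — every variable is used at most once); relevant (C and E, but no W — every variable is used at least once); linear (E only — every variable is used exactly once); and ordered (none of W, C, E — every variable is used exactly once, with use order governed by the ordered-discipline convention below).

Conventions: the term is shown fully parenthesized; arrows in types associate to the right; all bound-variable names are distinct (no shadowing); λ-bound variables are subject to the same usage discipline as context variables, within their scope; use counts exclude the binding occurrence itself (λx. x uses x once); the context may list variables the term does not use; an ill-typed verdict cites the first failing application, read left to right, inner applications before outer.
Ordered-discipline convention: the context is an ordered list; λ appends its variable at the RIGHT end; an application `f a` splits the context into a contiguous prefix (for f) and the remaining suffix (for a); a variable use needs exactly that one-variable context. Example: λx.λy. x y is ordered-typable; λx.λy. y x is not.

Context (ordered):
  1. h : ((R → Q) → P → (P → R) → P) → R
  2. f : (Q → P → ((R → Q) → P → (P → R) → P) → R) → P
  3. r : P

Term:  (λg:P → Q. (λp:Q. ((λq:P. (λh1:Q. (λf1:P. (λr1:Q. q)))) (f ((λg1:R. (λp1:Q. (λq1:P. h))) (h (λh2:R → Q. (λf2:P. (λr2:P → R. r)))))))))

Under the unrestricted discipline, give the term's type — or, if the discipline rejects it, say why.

term : (P → Q) → Q → Q → P → Q → P
variable uses: h=2, f=1, r=1, g (λ-bound)=0, p (λ-bound)=0, q (λ-bound)=1, h1 (λ-bound)=0, f1 (λ-bound)=0, r1 (λ-bound)=0, g1 (λ-bound)=0, p1 (λ-bound)=0, q1 (λ-bound)=0, h2 (λ-bound)=0, f2 (λ-bound)=0, r2 (λ-bound)=0
use order (left to right): q, f, h, h, r
typing: well-typed — term : (P → Q) → Q → Q → P → Q → P
across the five disciplines: ordered ✗ · linear ✗ · affine ✗ · relevant ✗ · unrestricted ✓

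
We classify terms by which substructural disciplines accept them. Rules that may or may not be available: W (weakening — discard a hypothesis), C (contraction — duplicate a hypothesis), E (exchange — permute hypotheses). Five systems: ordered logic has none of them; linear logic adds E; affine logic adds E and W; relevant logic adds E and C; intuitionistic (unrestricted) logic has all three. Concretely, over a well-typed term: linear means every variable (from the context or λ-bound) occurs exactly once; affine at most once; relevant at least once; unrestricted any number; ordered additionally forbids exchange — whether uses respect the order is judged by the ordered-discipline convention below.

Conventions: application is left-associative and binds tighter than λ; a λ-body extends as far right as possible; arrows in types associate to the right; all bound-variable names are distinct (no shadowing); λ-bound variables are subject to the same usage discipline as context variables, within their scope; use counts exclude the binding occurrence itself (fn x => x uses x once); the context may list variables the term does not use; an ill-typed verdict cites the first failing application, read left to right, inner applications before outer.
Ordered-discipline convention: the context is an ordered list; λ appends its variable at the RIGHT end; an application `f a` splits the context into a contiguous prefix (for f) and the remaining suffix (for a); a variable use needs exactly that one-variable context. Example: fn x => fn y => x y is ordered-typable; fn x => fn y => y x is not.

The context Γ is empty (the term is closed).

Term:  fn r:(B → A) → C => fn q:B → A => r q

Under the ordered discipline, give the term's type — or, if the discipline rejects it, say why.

term : ((B → A) → C) → (B → A) → C
use counts: r (λ-bound): 1×; q (λ-bound): 1×
use order (left to right): r, q
typing: ✓ — ((B → A) → C) → (B → A) → C
all disciplines: ordered ✓, linear ✓, affine ✓, relevant ✓, unrestricted ✓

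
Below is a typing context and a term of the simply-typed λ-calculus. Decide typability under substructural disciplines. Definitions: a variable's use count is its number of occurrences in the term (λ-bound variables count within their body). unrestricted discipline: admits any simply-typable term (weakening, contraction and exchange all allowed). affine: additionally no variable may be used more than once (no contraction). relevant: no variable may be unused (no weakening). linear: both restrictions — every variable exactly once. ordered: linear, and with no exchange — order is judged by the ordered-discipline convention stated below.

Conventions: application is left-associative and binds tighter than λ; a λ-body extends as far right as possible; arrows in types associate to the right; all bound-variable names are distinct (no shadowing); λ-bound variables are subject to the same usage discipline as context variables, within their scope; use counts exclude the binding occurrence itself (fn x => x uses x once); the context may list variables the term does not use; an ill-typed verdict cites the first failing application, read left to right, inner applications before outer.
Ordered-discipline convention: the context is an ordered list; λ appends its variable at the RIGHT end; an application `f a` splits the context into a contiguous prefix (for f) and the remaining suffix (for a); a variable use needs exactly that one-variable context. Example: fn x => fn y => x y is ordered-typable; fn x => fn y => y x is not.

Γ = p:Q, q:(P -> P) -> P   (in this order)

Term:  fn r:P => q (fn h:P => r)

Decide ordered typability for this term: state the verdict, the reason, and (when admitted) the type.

no — needs weakening: p, h unused
variable uses: p=0, q=1, r [bound]=1, h [bound]=0
order of uses: q, r
typing: well-typed — term : P -> P
all disciplines: ordered ✗ | linear ✗ | affine ✓ | relevant ✗ | unrestricted ✓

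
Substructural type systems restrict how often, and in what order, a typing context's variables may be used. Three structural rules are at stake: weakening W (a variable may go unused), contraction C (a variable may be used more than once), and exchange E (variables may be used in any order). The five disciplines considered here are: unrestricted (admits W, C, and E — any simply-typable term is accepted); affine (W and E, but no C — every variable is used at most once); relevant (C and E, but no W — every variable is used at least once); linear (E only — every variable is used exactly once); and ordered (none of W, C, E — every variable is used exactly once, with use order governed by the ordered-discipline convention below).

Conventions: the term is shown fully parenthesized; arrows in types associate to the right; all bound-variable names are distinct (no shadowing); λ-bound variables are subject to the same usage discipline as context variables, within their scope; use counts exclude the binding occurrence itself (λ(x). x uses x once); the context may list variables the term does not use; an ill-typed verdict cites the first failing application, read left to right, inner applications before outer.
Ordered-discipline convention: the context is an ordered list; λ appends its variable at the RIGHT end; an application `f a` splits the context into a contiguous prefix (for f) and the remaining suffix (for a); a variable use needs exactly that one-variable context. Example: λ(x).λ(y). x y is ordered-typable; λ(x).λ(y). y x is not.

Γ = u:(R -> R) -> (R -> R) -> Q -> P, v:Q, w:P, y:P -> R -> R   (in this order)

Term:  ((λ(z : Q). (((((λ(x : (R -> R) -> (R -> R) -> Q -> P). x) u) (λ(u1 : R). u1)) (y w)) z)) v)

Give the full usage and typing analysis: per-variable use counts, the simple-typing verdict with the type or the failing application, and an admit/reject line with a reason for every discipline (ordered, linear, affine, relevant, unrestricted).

usage: u: 1; v: 1; w: 1; y: 1; z (bound): 1; x (bound): 1; u1 (bound): 1
use order (left to right): x, u, u1, y, w, z, v
typing: ✓ — P
ordered ✗ (needs exchange: uses follow x, u, u1, y, w, z, v)
linear ✓ (single use per variable (u, v, w, y, z, x, u1))
affine ✓ (none of u, v, w, y, z, x, u1 used more than once)
relevant ✓ (every one of u, v, w, y, z, x, u1 appears)
unrestricted ✓ (simply typable at P; W, C, E all held)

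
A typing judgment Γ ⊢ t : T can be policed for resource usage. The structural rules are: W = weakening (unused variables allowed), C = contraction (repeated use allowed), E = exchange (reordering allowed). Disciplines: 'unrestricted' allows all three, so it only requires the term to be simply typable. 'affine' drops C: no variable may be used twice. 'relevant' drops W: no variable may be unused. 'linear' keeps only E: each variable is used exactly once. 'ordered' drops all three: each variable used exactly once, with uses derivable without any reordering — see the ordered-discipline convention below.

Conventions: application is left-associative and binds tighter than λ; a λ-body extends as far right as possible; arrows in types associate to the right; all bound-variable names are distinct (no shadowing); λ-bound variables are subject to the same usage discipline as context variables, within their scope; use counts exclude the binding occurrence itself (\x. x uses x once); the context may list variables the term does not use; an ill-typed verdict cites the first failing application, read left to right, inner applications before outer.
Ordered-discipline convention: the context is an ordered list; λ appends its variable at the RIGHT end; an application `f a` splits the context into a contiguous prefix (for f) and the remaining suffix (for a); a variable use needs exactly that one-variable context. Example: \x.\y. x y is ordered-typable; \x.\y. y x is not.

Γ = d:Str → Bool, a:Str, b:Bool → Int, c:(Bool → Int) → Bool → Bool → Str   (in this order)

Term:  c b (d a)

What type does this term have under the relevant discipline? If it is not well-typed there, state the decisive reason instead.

term : Bool → Str
variable uses: d=1, a=1, b=1, c=1
left-to-right use order: c, b, d, a
typing: well-typed at Bool → Str
all disciplines: ordered ✗ | linear ✓ | affine ✓ | relevant ✓ | unrestricted ✓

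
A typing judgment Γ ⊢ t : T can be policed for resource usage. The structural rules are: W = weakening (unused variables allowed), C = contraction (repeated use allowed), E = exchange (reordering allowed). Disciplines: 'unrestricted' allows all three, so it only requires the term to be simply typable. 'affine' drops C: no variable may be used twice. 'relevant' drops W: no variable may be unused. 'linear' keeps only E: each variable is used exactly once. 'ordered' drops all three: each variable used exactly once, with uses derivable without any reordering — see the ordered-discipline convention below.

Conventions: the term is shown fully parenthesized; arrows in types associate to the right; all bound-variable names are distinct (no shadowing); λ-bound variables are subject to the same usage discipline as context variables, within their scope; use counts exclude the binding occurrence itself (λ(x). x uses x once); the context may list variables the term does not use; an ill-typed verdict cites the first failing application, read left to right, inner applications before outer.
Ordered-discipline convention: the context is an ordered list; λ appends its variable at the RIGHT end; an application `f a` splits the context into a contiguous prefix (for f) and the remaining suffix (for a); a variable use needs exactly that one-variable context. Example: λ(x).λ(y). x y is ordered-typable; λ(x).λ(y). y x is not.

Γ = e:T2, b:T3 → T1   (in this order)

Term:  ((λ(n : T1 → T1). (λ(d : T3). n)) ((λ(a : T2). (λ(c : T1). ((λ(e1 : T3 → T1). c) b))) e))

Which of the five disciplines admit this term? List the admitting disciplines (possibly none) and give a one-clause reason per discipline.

admitted in: affine, unrestricted
use counts: e=1, b=1, n [bound]=1, d [bound]=0, a [bound]=0, c [bound]=1, e1 [bound]=0
use order (left to right): n, c, b, e
typing: the term checks, with type T3 → T1 → T1
ordered: ✗ — needs weakening: d, a, e1 unused
linear: ✗ — needs weakening: d, a, e1 unused
affine: ✓ — at most one use each (e, b, n, d, a, c, e1)
relevant: ✗ — needs weakening: d, a, e1 unused
unrestricted: ✓ — typability at T3 → T1 → T1 is all that's needed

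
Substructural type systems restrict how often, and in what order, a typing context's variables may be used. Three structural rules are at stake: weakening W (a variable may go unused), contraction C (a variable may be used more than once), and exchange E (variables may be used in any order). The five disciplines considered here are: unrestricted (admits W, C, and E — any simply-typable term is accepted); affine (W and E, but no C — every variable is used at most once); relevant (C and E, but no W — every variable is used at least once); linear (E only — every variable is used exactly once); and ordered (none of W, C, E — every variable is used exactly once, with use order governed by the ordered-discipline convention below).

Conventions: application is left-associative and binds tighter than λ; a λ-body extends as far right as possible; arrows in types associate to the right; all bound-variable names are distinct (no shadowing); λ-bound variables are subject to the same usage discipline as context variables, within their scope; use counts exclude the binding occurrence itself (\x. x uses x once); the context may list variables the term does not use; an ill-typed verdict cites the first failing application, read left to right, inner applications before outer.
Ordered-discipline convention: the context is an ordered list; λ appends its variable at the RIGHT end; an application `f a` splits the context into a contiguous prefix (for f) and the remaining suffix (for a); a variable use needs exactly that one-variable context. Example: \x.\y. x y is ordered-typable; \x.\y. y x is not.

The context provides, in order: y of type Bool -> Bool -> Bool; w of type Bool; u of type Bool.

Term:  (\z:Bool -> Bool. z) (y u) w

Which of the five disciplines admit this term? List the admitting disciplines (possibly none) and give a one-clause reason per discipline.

admitted in: linear, affine, relevant, unrestricted
variable uses: y=1, w=1, u=1, z (bound)=1
left-to-right use order: z, y, u, w
typing: ✓ — Bool
ordered: ✗, no ordered split (uses run z, y, u, w)
linear: ✓, y, w, u, z: one use apiece
affine: ✓, no duplicate uses among y, w, u, z
relevant: ✓, y, w, u, z: all used, weakening unneeded
unrestricted: ✓, type-checks (Bool) and nothing is barred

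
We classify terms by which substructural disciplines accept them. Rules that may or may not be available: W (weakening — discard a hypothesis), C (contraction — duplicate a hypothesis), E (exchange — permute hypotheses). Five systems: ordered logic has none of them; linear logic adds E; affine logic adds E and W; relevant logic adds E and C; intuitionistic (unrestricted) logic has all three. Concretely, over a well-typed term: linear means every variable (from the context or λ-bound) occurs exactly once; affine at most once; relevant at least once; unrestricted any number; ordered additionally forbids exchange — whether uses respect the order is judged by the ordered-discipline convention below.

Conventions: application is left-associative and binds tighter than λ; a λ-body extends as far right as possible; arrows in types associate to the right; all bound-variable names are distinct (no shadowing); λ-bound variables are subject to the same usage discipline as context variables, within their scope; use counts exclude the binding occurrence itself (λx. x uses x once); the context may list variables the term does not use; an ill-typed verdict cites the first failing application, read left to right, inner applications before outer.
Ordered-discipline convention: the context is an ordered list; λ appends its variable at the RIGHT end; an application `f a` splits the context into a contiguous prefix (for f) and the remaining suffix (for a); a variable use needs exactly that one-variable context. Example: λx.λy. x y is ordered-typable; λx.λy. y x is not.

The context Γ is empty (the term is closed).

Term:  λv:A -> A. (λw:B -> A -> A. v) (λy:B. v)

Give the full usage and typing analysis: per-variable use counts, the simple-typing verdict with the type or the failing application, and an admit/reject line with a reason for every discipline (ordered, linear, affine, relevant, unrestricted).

usage: v (λ-bound): 2×; w (λ-bound): 0×; y (λ-bound): 0×
use order (left to right): v, v
typing: the term checks, with type (A -> A) -> A -> A
ordered ✗ (repeated use of v ×2; unused: w, y — weakening required)
linear ✗ (repeated use of v ×2; unused: w, y — weakening required)
affine ✗ (repeated use of v ×2)
relevant ✗ (unused: w, y — weakening required)
unrestricted ✓ (well-typed at (A -> A) -> A -> A; no restrictions here)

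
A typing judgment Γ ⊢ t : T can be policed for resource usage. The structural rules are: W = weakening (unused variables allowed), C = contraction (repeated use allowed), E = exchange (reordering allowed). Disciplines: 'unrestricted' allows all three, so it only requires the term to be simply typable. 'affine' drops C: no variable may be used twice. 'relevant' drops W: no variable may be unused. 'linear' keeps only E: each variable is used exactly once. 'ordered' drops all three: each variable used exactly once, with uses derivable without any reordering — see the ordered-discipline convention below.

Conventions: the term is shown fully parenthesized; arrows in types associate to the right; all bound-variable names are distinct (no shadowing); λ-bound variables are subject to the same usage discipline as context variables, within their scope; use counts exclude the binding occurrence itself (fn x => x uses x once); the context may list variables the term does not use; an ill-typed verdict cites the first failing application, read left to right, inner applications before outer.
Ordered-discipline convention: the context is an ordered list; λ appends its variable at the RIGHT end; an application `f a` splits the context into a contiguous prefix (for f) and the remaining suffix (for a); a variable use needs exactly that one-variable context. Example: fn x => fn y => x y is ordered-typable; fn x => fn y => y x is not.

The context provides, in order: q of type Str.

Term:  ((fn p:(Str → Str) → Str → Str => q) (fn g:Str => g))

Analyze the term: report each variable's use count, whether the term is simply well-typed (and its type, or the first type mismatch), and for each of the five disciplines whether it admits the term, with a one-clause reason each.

variable uses: q=1; p (λ-bound)=0; g (λ-bound)=1
left-to-right use order: q, g
typing: ill-typed: an application expects (Str → Str) → Str → Str but receives Str → Str
ordered: ✗ — not simply typable
linear: ✗ — fails simple typing
affine: ✗ — a type mismatch blocks all five
relevant: ✗ — the type mismatch rejects it
unrestricted: ✗ — not simply typable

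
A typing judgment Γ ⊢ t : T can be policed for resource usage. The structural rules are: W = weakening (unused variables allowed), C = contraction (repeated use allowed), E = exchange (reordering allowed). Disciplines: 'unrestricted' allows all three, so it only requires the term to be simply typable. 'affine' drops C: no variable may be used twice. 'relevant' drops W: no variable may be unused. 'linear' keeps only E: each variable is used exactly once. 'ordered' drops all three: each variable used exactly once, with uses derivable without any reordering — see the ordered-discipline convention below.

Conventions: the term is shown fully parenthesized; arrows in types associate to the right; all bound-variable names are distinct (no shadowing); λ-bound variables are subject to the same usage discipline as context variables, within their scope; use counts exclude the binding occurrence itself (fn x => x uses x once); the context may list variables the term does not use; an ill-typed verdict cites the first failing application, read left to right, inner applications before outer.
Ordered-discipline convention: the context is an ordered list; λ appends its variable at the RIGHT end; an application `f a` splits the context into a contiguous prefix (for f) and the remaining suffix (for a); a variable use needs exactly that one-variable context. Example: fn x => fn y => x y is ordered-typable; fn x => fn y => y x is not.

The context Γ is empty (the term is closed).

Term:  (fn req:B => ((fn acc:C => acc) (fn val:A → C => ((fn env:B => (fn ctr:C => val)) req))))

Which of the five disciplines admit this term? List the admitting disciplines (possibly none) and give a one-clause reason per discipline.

accepted by: none
usage: req (bound)=1, acc (bound)=1, val (bound)=1, env (bound)=0, ctr (bound)=0
uses in reading order: acc, val, req
typing: ill-typed: argument of type (A → C) → C → A → C where C is required
ordered: ✗, a type mismatch blocks all five
linear: ✗, the type mismatch rejects it
affine: ✗, not simply typable
relevant: ✗, fails simple typing
unrestricted: ✗, a type mismatch blocks all five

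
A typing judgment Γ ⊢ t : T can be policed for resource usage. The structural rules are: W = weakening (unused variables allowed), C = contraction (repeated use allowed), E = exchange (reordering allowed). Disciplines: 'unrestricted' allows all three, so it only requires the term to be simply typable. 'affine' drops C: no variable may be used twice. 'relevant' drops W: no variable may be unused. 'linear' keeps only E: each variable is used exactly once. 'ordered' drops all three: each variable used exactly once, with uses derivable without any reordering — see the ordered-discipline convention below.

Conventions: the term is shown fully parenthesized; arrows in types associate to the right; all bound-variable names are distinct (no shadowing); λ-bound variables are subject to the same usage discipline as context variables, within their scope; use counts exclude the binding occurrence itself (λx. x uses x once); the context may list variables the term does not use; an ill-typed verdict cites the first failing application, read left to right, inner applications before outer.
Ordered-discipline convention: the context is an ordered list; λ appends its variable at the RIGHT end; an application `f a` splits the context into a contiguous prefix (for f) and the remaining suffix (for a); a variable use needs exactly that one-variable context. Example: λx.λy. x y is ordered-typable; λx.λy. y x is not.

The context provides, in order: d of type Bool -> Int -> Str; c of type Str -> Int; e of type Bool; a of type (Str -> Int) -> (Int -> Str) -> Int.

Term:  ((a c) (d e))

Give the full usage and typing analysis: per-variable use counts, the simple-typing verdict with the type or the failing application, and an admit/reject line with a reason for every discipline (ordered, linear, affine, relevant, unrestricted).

variable uses: d: 1×, c: 1×, e: 1×, a: 1×
use order (left to right): a, c, d, e
typing: well-typed — term : Int
ordered: ✗, needs exchange: uses follow a, c, d, e
linear: ✓, d, c, e, a: one use apiece
affine: ✓, none of d, c, e, a used more than once
relevant: ✓, none of d, c, e, a goes unused
unrestricted: ✓, type-checks (Int) and nothing is barred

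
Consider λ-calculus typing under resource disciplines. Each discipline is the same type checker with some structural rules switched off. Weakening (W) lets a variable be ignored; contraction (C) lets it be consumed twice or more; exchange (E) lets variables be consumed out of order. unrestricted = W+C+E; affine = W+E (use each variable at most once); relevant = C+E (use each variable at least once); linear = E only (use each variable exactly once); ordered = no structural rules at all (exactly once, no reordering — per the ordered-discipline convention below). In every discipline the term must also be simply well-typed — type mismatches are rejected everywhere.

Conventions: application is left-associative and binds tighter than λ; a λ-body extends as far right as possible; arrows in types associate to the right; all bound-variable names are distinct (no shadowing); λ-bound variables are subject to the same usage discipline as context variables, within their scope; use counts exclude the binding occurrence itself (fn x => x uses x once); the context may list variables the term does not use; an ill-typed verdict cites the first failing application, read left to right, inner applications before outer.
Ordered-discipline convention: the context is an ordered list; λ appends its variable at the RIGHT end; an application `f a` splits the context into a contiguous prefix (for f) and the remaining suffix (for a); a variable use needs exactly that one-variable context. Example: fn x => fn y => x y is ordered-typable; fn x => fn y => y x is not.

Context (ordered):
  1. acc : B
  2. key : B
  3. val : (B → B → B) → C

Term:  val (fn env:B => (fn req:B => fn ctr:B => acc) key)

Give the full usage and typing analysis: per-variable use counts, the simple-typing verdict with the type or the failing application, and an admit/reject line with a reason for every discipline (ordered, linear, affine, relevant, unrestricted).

counts: acc: 1×, key: 1×, val: 1×, env (bound): 0×, req (bound): 0×, ctr (bound): 0×
use order (left to right): val, acc, key
typing: well-typed at C
ordered: ✗, needs weakening: env, req, ctr unused
linear: ✗, needs weakening: env, req, ctr unused
affine: ✓, no duplicate uses among acc, key, val, env, req, ctr
relevant: ✗, needs weakening: env, req, ctr unused
unrestricted: ✓, simply typable at C; W, C, E all held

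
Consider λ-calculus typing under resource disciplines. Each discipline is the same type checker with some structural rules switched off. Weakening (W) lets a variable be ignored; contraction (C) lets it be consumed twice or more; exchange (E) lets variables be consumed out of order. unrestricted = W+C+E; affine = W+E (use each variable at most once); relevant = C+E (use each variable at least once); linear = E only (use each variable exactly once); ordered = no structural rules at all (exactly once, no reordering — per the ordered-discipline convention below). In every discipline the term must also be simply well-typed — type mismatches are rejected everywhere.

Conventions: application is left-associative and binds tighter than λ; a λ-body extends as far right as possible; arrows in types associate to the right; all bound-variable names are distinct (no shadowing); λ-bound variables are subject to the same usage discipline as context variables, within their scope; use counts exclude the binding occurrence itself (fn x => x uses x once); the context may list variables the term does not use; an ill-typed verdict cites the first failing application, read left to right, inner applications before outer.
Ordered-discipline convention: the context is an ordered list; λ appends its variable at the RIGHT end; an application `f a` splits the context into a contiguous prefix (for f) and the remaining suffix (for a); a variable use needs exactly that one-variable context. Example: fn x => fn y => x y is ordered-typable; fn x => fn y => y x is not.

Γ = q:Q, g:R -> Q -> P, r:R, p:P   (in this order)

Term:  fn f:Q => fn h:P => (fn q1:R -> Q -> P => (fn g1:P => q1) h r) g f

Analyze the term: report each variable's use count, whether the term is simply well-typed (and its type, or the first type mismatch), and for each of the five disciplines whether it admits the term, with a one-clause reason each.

counts: q=0; g=1; r=1; p=0; f (bound)=1; h (bound)=1; q1 (bound)=1; g1 (bound)=0
use order (left to right): q1, h, r, g, f
typing: ✓ — Q -> P -> P
ordered: ✗, needs weakening: q, p, g1 unused
linear: ✗, needs weakening: q, p, g1 unused
affine: ✓, q, g, r, p, f, h, q1, g1: no repeats, contraction unneeded
relevant: ✗, needs weakening: q, p, g1 unused
unrestricted: ✓, typability at Q -> P -> P is all that's needed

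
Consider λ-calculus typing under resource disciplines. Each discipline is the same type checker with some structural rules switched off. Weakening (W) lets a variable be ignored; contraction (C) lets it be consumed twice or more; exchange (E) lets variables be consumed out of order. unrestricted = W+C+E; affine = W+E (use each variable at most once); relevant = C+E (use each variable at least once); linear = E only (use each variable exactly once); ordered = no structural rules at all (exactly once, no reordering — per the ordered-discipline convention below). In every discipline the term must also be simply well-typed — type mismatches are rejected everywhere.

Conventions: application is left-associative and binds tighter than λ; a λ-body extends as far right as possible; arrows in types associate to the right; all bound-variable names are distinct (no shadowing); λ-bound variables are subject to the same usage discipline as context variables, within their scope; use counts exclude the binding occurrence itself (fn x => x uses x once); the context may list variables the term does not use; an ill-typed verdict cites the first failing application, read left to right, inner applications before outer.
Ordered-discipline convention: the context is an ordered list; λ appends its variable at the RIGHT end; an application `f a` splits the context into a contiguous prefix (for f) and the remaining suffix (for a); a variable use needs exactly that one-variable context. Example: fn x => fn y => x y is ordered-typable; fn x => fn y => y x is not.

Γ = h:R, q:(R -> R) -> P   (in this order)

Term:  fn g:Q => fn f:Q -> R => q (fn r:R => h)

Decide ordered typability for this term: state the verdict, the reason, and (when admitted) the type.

no — g, f, r never used (weakening)
usage: h: 1×, q: 1×, g [bound]: 0×, f [bound]: 0×, r [bound]: 0×
use order (left to right): q, h
typing: the term checks, with type Q -> (Q -> R) -> P
across the five disciplines: ordered ✗ · linear ✗ · affine ✓ · relevant ✗ · unrestricted ✓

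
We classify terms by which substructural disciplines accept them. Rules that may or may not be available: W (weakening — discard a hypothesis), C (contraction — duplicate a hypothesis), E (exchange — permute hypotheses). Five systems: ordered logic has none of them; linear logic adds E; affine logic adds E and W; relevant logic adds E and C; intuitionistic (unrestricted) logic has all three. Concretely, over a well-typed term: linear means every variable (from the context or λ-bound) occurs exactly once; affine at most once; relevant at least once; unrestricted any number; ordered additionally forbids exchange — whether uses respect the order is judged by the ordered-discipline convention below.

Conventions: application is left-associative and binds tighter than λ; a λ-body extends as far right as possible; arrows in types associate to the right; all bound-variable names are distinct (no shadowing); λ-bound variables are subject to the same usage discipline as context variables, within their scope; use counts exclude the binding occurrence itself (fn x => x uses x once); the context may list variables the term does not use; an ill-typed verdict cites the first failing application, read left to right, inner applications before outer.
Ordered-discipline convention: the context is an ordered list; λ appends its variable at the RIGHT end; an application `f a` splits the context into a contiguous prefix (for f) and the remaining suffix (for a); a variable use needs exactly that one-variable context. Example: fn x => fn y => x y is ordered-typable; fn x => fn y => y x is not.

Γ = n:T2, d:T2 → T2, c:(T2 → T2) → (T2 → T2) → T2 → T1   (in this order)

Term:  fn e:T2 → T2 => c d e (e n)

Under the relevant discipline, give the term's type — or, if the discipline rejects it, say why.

term : (T2 → T2) → T1
usage: n: 1; d: 1; c: 1; e [bound]: 2
uses in reading order: c, d, e, e, n
typing: ✓ — (T2 → T2) → T1
across the five disciplines: ordered ✗, linear ✗, affine ✗, relevant ✓, unrestricted ✓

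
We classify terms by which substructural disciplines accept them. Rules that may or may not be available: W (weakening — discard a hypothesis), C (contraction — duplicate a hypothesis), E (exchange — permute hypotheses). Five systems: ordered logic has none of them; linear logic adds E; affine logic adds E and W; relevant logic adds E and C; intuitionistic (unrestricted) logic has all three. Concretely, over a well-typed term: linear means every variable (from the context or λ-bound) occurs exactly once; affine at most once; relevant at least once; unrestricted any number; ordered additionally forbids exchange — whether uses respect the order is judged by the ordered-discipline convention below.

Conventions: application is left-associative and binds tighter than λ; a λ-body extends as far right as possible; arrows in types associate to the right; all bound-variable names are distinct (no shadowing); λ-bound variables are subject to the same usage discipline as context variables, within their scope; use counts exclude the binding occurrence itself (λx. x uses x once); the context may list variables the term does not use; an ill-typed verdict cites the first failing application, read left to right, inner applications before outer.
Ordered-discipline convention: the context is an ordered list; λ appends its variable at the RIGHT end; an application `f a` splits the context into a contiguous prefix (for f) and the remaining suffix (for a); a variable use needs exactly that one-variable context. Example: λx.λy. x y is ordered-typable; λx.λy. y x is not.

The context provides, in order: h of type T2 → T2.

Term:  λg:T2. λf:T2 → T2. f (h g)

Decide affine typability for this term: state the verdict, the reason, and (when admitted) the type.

yes — none of h, g, f used more than once; term : T2 → (T2 → T2) → T2
use counts: h ×1; g [bound] ×1; f [bound] ×1
use order (left to right): f, h, g
typing: the term checks, with type T2 → (T2 → T2) → T2
per-discipline verdicts: ordered ✗; linear ✓; affine ✓; relevant ✓; unrestricted ✓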